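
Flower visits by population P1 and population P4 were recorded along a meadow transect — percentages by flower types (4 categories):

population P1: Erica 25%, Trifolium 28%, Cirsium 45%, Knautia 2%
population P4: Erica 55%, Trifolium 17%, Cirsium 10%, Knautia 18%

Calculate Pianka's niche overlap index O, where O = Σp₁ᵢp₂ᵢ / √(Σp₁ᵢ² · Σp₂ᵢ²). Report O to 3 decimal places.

0.652

Convert percentages to proportions (divide by 100).
Σ p₁ᵢp₂ᵢ = 0.1375 + 0.0476 + 0.0450 + 0.0036 = 0.2337
Σp_1ᵢ² = 0.25² + 0.28² + 0.45² + 0.02² = 0.0625 + 0.0784 + 0.2025 + 0.0004 = 0.3438
Σp_2ᵢ² = 0.55² + 0.17² + 0.10² + 0.18² = 0.3025 + 0.0289 + 0.0100 + 0.0324 = 0.3738
O = 0.2337 / √(0.3438 × 0.3738) = 0.2337 / 0.358486 = 0.65191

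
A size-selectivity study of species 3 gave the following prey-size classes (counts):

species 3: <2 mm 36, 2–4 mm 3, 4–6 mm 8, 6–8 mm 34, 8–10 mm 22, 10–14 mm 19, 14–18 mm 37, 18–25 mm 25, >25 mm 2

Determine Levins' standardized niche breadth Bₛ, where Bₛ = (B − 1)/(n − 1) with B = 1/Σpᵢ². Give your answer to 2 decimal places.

Proportions for species 3 (n=186): 36/186=0.1935, 3/186=0.0161, 8/186=0.0430, 34/186=0.1828, 22/186=0.1183, 19/186=0.1022, 37/186=0.1989, 25/186=0.1344, 2/186=0.0108
Σpᵢ² = 0.1935² + 0.0161² + 0.0430² + 0.1828² + 0.1183² + 0.1022² + 0.1989² + 0.1344² + 0.0108² = 0.037442 + 0.000259 + 0.001849 + 0.033416 + 0.013995 + 0.010445 + 0.039561 + 0.018063 + 0.000117 = 0.155147
B = 1 / 0.155147 = 6.4455
Bₛ = (B − 1)/(n − 1) = (6.4455 − 1)/(9 − 1) = 5.4455/8 = 0.6807

0.68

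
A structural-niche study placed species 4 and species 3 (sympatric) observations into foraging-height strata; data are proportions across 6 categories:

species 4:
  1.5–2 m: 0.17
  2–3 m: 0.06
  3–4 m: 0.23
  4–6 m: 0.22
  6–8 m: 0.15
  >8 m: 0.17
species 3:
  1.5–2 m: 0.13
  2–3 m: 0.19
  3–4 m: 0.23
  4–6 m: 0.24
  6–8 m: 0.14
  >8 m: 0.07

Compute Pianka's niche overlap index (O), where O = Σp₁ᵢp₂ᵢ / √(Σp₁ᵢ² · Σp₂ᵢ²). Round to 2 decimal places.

0.92

Σ p₁ᵢp₂ᵢ = 0.0221 + 0.0114 + 0.0529 + 0.0528 + 0.0210 + 0.0119 = 0.1721
Σp_1ᵢ² = 0.17² + 0.06² + 0.23² + 0.22² + 0.15² + 0.17² = 0.0289 + 0.0036 + 0.0529 + 0.0484 + 0.0225 + 0.0289 = 0.1852
Σp_2ᵢ² = 0.13² + 0.19² + 0.23² + 0.24² + 0.14² + 0.07² = 0.0169 + 0.0361 + 0.0529 + 0.0576 + 0.0196 + 0.0049 = 0.1880
O = 0.1721 / √(0.1852 × 0.1880) = 0.1721 / 0.18659 = 0.9223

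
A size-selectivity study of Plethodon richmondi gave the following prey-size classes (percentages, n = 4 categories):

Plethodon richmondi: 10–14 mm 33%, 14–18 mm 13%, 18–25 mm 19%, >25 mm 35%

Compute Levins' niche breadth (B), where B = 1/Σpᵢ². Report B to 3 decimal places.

Convert percentages to proportions (divide by 100).
Σpᵢ² = 0.33² + 0.13² + 0.19² + 0.35² = 0.1089 + 0.0169 + 0.0361 + 0.1225 = 0.2844
B = 1 / 0.2844 = 3.51617

3.516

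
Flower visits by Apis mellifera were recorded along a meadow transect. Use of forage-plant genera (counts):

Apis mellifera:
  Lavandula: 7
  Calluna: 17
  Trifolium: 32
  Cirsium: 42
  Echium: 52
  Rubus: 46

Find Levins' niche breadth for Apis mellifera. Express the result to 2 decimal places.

4.83

Proportions for Apis mellifera (n=196): 7/196=0.0357, 17/196=0.0867, 32/196=0.1633, 42/196=0.2143, 52/196=0.2653, 46/196=0.2347
Σpᵢ² = 0.0357² + 0.0867² + 0.1633² + 0.2143² + 0.2653² + 0.2347² = 0.001274 + 0.007517 + 0.026667 + 0.045924 + 0.070384 + 0.055084 = 0.206850
B = 1 / 0.206850 = 4.8344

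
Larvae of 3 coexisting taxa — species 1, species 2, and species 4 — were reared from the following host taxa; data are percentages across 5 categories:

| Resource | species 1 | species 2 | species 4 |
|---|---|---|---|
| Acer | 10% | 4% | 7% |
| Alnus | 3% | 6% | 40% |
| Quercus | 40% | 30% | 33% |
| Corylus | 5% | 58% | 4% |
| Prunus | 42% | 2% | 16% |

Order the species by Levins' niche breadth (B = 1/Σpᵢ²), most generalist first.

species 4 > species 1 > species 2

Convert percentages to proportions (divide by 100).
Σp_1ᵢ² = 0.10² + 0.03² + 0.40² + 0.05² + 0.42² = 0.0100 + 0.0009 + 0.1600 + 0.0025 + 0.1764 = 0.3498
B_1 = 1 / 0.3498 = 2.8588
Σp_2ᵢ² = 0.04² + 0.06² + 0.30² + 0.58² + 0.02² = 0.0016 + 0.0036 + 0.0900 + 0.3364 + 0.0004 = 0.4320
B_2 = 1 / 0.4320 = 2.3148
Σp_4ᵢ² = 0.07² + 0.40² + 0.33² + 0.04² + 0.16² = 0.0049 + 0.1600 + 0.1089 + 0.0016 + 0.0256 = 0.3010
B_4 = 1 / 0.3010 = 3.3223
Ranking by B (broadest → narrowest): species 4 (3.32) > species 1 (2.86) > species 2 (2.31)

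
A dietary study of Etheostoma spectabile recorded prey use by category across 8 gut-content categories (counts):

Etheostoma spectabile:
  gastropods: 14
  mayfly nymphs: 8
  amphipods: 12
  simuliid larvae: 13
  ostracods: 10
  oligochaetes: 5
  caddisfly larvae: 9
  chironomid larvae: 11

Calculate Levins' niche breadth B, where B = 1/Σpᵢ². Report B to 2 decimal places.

Proportions for Etheostoma spectabile (n=82): 14/82=0.1707, 8/82=0.0976, 12/82=0.1463, 13/82=0.1585, 10/82=0.1220, 5/82=0.0610, 9/82=0.1098, 11/82=0.1341
Σpᵢ² = 0.1707² + 0.0976² + 0.1463² + 0.1585² + 0.1220² + 0.0610² + 0.1098² + 0.1341² = 0.029138 + 0.009526 + 0.021404 + 0.025122 + 0.014884 + 0.003721 + 0.012056 + 0.017983 = 0.133834
B = 1 / 0.133834 = 7.4719

7.47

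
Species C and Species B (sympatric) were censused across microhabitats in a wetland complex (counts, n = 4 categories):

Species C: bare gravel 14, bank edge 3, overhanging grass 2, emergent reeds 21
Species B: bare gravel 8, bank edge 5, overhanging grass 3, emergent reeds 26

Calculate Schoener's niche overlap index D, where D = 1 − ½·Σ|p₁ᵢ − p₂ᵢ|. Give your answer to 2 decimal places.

0.84

Proportions for Species C (n=40): 14/40=0.3500, 3/40=0.0750, 2/40=0.0500, 21/40=0.5250
Proportions for Species B (n=42): 8/42=0.1905, 5/42=0.1190, 3/42=0.0714, 26/42=0.6190
Σ|p₁ᵢ − p₂ᵢ| = 0.1595 + 0.0440 + 0.0214 + 0.0940 = 0.3189
D = 1 − ½ × 0.3189 = 1 − 0.15945 = 0.84055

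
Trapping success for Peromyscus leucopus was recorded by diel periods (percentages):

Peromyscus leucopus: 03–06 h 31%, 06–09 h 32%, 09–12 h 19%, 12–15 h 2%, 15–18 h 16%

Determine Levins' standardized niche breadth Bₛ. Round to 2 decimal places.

0.71

Convert percentages to proportions (divide by 100).
Σpᵢ² = 0.31² + 0.32² + 0.19² + 0.02² + 0.16² = 0.0961 + 0.1024 + 0.0361 + 0.0004 + 0.0256 = 0.2606
B = 1 / 0.2606 = 3.8373
Bₛ = (B − 1)/(n − 1) = (3.8373 − 1)/(5 − 1) = 2.8373/4 = 0.7093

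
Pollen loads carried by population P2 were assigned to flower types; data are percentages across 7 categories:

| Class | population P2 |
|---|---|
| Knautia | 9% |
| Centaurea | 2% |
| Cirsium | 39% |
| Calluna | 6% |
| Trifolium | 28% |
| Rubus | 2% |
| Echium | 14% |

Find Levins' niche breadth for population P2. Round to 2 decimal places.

3.81

Convert percentages to proportions (divide by 100).
Σpᵢ² = 0.09² + 0.02² + 0.39² + 0.06² + 0.28² + 0.02² + 0.14² = 0.0081 + 0.0004 + 0.1521 + 0.0036 + 0.0784 + 0.0004 + 0.0196 = 0.2626
B = 1 / 0.2626 = 3.8081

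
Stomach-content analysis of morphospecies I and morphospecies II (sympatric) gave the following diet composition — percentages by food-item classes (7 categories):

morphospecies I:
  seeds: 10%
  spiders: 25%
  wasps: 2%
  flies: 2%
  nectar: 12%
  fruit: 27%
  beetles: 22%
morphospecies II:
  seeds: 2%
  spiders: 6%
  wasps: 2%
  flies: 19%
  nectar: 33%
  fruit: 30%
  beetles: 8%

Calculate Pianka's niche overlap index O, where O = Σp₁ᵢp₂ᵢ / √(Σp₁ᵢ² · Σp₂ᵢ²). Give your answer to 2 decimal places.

0.70

Convert percentages to proportions (divide by 100).
Σ p₁ᵢp₂ᵢ = 0.0020 + 0.0150 + 0.0004 + 0.0038 + 0.0396 + 0.0810 + 0.0176 = 0.1594
Σp_1ᵢ² = 0.10² + 0.25² + 0.02² + 0.02² + 0.12² + 0.27² + 0.22² = 0.0100 + 0.0625 + 0.0004 + 0.0004 + 0.0144 + 0.0729 + 0.0484 = 0.2090
Σp_2ᵢ² = 0.02² + 0.06² + 0.02² + 0.19² + 0.33² + 0.30² + 0.08² = 0.0004 + 0.0036 + 0.0004 + 0.0361 + 0.1089 + 0.0900 + 0.0064 = 0.2458
O = 0.1594 / √(0.2090 × 0.2458) = 0.1594 / 0.22665 = 0.7033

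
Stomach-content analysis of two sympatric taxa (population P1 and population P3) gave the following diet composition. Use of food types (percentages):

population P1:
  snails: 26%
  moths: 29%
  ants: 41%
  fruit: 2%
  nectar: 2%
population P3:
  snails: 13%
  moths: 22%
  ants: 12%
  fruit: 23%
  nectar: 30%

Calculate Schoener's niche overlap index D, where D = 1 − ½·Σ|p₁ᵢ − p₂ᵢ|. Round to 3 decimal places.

Convert percentages to proportions (divide by 100).
Σ|p₁ᵢ − p₂ᵢ| = 0.13 + 0.07 + 0.29 + 0.21 + 0.28 = 0.98
D = 1 − ½ × 0.98 = 1 − 0.490 = 0.51000

0.510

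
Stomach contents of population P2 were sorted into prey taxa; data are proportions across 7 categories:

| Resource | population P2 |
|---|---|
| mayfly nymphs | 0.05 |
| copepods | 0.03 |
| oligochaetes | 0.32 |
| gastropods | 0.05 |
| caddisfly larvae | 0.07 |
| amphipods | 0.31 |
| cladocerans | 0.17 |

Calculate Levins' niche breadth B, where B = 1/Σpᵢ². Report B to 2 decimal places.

4.20

Σpᵢ² = 0.05² + 0.03² + 0.32² + 0.05² + 0.07² + 0.31² + 0.17² = 0.0025 + 0.0009 + 0.1024 + 0.0025 + 0.0049 + 0.0961 + 0.0289 = 0.2382
B = 1 / 0.2382 = 4.1982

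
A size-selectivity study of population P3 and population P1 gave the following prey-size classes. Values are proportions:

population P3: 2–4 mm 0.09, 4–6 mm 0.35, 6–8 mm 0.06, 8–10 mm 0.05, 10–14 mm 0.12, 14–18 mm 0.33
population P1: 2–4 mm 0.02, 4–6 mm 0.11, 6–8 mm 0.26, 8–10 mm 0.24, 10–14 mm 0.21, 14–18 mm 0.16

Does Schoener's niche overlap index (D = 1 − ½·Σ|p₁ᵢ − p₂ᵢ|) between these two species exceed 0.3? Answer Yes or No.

Σ|p₁ᵢ − p₂ᵢ| = 0.07 + 0.24 + 0.20 + 0.19 + 0.09 + 0.17 = 0.96
D = 1 − ½ × 0.96 = 1 − 0.480 = 0.5200
D = 0.5200 > 0.3 → Yes.

Yes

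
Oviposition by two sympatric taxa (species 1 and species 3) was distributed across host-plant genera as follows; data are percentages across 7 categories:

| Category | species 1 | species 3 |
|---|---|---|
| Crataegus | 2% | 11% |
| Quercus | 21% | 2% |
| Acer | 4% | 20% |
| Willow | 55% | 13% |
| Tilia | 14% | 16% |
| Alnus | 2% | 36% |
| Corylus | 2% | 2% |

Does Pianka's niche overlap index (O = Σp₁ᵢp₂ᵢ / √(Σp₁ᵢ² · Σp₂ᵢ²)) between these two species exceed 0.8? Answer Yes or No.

No

Convert percentages to proportions (divide by 100).
Σ p₁ᵢp₂ᵢ = 0.0022 + 0.0042 + 0.0080 + 0.0715 + 0.0224 + 0.0072 + 0.0004 = 0.1159
Σp_1ᵢ² = 0.02² + 0.21² + 0.04² + 0.55² + 0.14² + 0.02² + 0.02² = 0.0004 + 0.0441 + 0.0016 + 0.3025 + 0.0196 + 0.0004 + 0.0004 = 0.3690
Σp_2ᵢ² = 0.11² + 0.02² + 0.20² + 0.13² + 0.16² + 0.36² + 0.02² = 0.0121 + 0.0004 + 0.0400 + 0.0169 + 0.0256 + 0.1296 + 0.0004 = 0.2250
O = 0.1159 / √(0.3690 × 0.2250) = 0.1159 / 0.28814 = 0.4022
O = 0.4022 < 0.8 → No.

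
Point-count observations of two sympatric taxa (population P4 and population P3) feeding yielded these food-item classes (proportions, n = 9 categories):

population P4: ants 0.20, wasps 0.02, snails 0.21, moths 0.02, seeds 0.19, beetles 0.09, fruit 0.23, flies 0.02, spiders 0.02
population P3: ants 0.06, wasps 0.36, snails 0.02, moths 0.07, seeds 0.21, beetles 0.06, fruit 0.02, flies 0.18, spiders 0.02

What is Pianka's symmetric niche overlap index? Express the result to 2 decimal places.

Σ p₁ᵢp₂ᵢ = 0.0120 + 0.0072 + 0.0042 + 0.0014 + 0.0399 + 0.0054 + 0.0046 + 0.0036 + 0.0004 = 0.0787
Σp_1ᵢ² = 0.20² + 0.02² + 0.21² + 0.02² + 0.19² + 0.09² + 0.23² + 0.02² + 0.02² = 0.0400 + 0.0004 + 0.0441 + 0.0004 + 0.0361 + 0.0081 + 0.0529 + 0.0004 + 0.0004 = 0.1828
Σp_2ᵢ² = 0.06² + 0.36² + 0.02² + 0.07² + 0.21² + 0.06² + 0.02² + 0.18² + 0.02² = 0.0036 + 0.1296 + 0.0004 + 0.0049 + 0.0441 + 0.0036 + 0.0004 + 0.0324 + 0.0004 = 0.2194
O = 0.0787 / √(0.1828 × 0.2194) = 0.0787 / 0.20027 = 0.3930

0.39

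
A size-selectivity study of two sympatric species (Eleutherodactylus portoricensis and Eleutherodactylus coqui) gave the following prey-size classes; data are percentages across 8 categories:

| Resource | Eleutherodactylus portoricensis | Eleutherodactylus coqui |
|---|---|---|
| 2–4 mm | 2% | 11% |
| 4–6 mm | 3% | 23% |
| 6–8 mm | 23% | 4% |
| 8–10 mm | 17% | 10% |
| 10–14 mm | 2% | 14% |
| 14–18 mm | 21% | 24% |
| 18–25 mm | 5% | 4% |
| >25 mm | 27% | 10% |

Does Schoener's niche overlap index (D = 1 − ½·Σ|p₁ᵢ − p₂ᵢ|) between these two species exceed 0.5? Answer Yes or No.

Yes

Convert percentages to proportions (divide by 100).
Σ|p₁ᵢ − p₂ᵢ| = 0.09 + 0.20 + 0.19 + 0.07 + 0.12 + 0.03 + 0.01 + 0.17 = 0.88
D = 1 − ½ × 0.88 = 1 − 0.440 = 0.5600
D = 0.5600 > 0.5 → Yes.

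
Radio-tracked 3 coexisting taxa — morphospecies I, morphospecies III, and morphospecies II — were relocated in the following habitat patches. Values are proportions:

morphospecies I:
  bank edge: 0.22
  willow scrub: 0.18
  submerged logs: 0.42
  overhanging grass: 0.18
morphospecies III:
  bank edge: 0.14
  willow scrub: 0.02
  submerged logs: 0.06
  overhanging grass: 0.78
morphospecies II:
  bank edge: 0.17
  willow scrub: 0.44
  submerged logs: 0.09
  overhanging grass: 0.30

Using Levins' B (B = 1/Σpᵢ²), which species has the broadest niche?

morphospecies I

Σp_Iᵢ² = 0.22² + 0.18² + 0.42² + 0.18² = 0.0484 + 0.0324 + 0.1764 + 0.0324 = 0.2896
B_I = 1 / 0.2896 = 3.4530
Σp_IIIᵢ² = 0.14² + 0.02² + 0.06² + 0.78² = 0.0196 + 0.0004 + 0.0036 + 0.6084 = 0.6320
B_III = 1 / 0.6320 = 1.5823
Σp_IIᵢ² = 0.17² + 0.44² + 0.09² + 0.30² = 0.0289 + 0.1936 + 0.0081 + 0.0900 = 0.3206
B_II = 1 / 0.3206 = 3.1192
Highest B → broadest niche (most generalist): morphospecies I (B = 3.45).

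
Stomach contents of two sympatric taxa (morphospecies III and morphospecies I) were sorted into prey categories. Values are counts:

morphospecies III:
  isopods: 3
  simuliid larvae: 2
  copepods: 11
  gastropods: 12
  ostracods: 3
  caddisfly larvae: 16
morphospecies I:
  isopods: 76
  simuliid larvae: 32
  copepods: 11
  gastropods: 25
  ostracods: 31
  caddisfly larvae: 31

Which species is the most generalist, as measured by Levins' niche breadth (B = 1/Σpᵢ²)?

Proportions for morphospecies III (n=47): 3/47=0.0638, 2/47=0.0426, 11/47=0.2340, 12/47=0.2553, 3/47=0.0638, 16/47=0.3404
Proportions for morphospecies I (n=206): 76/206=0.3689, 32/206=0.1553, 11/206=0.0534, 25/206=0.1214, 31/206=0.1505, 31/206=0.1505
Σp_IIIᵢ² = 0.0638² + 0.0426² + 0.2340² + 0.2553² + 0.0638² + 0.3404² = 0.004070 + 0.001815 + 0.054756 + 0.065178 + 0.004070 + 0.115872 = 0.245761
B_III = 1 / 0.245761 = 4.0690
Σp_Iᵢ² = 0.3689² + 0.1553² + 0.0534² + 0.1214² + 0.1505² + 0.1505² = 0.136087 + 0.024118 + 0.002852 + 0.014738 + 0.022650 + 0.022650 = 0.223095
B_I = 1 / 0.223095 = 4.4824
Highest B → broadest niche (most generalist): morphospecies I (B = 4.48).

morphospecies I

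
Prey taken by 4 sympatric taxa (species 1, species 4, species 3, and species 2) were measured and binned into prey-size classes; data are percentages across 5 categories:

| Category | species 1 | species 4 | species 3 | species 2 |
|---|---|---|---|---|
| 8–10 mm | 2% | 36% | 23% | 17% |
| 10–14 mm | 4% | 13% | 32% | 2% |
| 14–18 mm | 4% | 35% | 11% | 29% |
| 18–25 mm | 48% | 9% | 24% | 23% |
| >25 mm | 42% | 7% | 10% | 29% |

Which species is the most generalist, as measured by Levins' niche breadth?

Convert percentages to proportions (divide by 100).
Σp_1ᵢ² = 0.02² + 0.04² + 0.04² + 0.48² + 0.42² = 0.0004 + 0.0016 + 0.0016 + 0.2304 + 0.1764 = 0.4104
B_1 = 1 / 0.4104 = 2.4366
Σp_4ᵢ² = 0.36² + 0.13² + 0.35² + 0.09² + 0.07² = 0.1296 + 0.0169 + 0.1225 + 0.0081 + 0.0049 = 0.2820
B_4 = 1 / 0.2820 = 3.5461
Σp_3ᵢ² = 0.23² + 0.32² + 0.11² + 0.24² + 0.10² = 0.0529 + 0.1024 + 0.0121 + 0.0576 + 0.0100 = 0.2350
B_3 = 1 / 0.2350 = 4.2553
Σp_2ᵢ² = 0.17² + 0.02² + 0.29² + 0.23² + 0.29² = 0.0289 + 0.0004 + 0.0841 + 0.0529 + 0.0841 = 0.2504
B_2 = 1 / 0.2504 = 3.9936
Highest B → broadest niche (most generalist): species 3 (B = 4.26).

species 3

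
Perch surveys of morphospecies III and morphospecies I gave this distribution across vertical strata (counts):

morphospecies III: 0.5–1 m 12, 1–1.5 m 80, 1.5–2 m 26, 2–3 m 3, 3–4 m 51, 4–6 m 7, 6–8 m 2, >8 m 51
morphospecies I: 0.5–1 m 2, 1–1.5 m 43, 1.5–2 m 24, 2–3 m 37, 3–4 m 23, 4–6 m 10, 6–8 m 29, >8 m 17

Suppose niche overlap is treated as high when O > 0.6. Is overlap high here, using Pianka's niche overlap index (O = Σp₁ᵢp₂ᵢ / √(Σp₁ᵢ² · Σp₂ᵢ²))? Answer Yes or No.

Yes

Proportions for morphospecies III (n=232): 12/232=0.0517, 80/232=0.3448, 26/232=0.1121, 3/232=0.0129, 51/232=0.2198, 7/232=0.0302, 2/232=0.0086, 51/232=0.2198
Proportions for morphospecies I (n=185): 2/185=0.0108, 43/185=0.2324, 24/185=0.1297, 37/185=0.2000, 23/185=0.1243, 10/185=0.0541, 29/185=0.1568, 17/185=0.0919
Σ p₁ᵢp₂ᵢ = 0.000558 + 0.080132 + 0.014539 + 0.002580 + 0.027321 + 0.001634 + 0.001348 + 0.020200 = 0.148312
Σp_1ᵢ² = 0.0517² + 0.3448² + 0.1121² + 0.0129² + 0.2198² + 0.0302² + 0.0086² + 0.2198² = 0.002673 + 0.118887 + 0.012566 + 0.000166 + 0.048312 + 0.000912 + 0.000074 + 0.048312 = 0.231902
Σp_2ᵢ² = 0.0108² + 0.2324² + 0.1297² + 0.2000² + 0.1243² + 0.0541² + 0.1568² + 0.0919² = 0.000117 + 0.054010 + 0.016822 + 0.040000 + 0.015450 + 0.002927 + 0.024586 + 0.008446 = 0.162358
O = 0.148312 / √(0.231902 × 0.162358) = 0.148312 / 0.1940390 = 0.7643
O = 0.7643 > 0.6 → Yes.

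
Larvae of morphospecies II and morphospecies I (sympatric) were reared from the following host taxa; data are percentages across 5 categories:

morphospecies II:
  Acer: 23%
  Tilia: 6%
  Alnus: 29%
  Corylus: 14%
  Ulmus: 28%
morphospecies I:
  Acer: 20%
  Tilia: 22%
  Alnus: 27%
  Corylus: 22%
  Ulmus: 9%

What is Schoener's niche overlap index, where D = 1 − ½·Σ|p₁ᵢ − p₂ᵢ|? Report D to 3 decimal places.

0.760

Convert percentages to proportions (divide by 100).
Σ|p₁ᵢ − p₂ᵢ| = 0.03 + 0.16 + 0.02 + 0.08 + 0.19 = 0.48
D = 1 − ½ × 0.48 = 1 − 0.240 = 0.76000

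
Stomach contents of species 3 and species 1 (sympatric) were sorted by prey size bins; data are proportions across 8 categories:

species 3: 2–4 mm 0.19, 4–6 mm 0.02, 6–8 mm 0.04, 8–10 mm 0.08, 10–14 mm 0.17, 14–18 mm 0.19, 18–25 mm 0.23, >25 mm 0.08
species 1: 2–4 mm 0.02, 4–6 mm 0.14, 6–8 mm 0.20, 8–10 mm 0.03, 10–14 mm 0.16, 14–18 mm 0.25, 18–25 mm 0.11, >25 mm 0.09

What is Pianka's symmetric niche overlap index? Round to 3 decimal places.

0.735

Σ p₁ᵢp₂ᵢ = 0.0038 + 0.0028 + 0.0080 + 0.0024 + 0.0272 + 0.0475 + 0.0253 + 0.0072 = 0.1242
Σp_1ᵢ² = 0.19² + 0.02² + 0.04² + 0.08² + 0.17² + 0.19² + 0.23² + 0.08² = 0.0361 + 0.0004 + 0.0016 + 0.0064 + 0.0289 + 0.0361 + 0.0529 + 0.0064 = 0.1688
Σp_2ᵢ² = 0.02² + 0.14² + 0.20² + 0.03² + 0.16² + 0.25² + 0.11² + 0.09² = 0.0004 + 0.0196 + 0.0400 + 0.0009 + 0.0256 + 0.0625 + 0.0121 + 0.0081 = 0.1692
O = 0.1242 / √(0.1688 × 0.1692) = 0.1242 / 0.169000 = 0.73491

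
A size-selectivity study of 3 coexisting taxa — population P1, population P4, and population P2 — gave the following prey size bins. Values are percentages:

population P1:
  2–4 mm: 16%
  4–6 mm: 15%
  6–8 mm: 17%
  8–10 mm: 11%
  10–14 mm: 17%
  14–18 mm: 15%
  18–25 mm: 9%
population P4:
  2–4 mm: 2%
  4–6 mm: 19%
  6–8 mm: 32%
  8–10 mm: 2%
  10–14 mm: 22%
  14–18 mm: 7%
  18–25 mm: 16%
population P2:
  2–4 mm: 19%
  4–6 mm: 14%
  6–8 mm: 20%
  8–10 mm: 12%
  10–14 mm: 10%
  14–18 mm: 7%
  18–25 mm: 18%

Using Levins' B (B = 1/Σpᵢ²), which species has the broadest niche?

Convert percentages to proportions (divide by 100).
Σp_P1ᵢ² = 0.16² + 0.15² + 0.17² + 0.11² + 0.17² + 0.15² + 0.09² = 0.0256 + 0.0225 + 0.0289 + 0.0121 + 0.0289 + 0.0225 + 0.0081 = 0.1486
B_P1 = 1 / 0.1486 = 6.7295
Σp_P4ᵢ² = 0.02² + 0.19² + 0.32² + 0.02² + 0.22² + 0.07² + 0.16² = 0.0004 + 0.0361 + 0.1024 + 0.0004 + 0.0484 + 0.0049 + 0.0256 = 0.2182
B_P4 = 1 / 0.2182 = 4.5830
Σp_P2ᵢ² = 0.19² + 0.14² + 0.20² + 0.12² + 0.10² + 0.07² + 0.18² = 0.0361 + 0.0196 + 0.0400 + 0.0144 + 0.0100 + 0.0049 + 0.0324 = 0.1574
B_P2 = 1 / 0.1574 = 6.3532
Highest B → broadest niche (most generalist): population P1 (B = 6.73).

population P1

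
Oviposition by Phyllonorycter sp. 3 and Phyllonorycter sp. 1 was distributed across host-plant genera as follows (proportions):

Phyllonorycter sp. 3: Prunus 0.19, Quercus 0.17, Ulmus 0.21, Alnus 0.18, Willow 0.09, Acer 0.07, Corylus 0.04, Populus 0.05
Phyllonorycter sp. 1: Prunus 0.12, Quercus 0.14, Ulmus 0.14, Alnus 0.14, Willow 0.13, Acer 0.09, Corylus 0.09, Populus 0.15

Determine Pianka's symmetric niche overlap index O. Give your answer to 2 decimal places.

0.91

Σ p₁ᵢp₂ᵢ = 0.0228 + 0.0238 + 0.0294 + 0.0252 + 0.0117 + 0.0063 + 0.0036 + 0.0075 = 0.1303
Σp_1ᵢ² = 0.19² + 0.17² + 0.21² + 0.18² + 0.09² + 0.07² + 0.04² + 0.05² = 0.0361 + 0.0289 + 0.0441 + 0.0324 + 0.0081 + 0.0049 + 0.0016 + 0.0025 = 0.1586
Σp_2ᵢ² = 0.12² + 0.14² + 0.14² + 0.14² + 0.13² + 0.09² + 0.09² + 0.15² = 0.0144 + 0.0196 + 0.0196 + 0.0196 + 0.0169 + 0.0081 + 0.0081 + 0.0225 = 0.1288
O = 0.1303 / √(0.1586 × 0.1288) = 0.1303 / 0.14293 = 0.9116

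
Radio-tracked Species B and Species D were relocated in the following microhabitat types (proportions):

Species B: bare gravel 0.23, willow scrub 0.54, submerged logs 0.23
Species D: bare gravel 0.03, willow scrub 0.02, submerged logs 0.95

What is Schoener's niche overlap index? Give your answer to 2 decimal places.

Σ|p₁ᵢ − p₂ᵢ| = 0.20 + 0.52 + 0.72 = 1.44
D = 1 − ½ × 1.44 = 1 − 0.720 = 0.2800

0.28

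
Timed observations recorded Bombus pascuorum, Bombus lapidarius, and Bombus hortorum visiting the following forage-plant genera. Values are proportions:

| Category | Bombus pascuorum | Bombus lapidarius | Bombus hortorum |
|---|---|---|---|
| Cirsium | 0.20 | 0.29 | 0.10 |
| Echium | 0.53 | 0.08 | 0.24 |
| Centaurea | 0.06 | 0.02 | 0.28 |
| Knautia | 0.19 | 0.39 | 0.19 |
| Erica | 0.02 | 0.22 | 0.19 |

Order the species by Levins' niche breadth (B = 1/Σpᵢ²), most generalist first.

Bombus hortorum > Bombus lapidarius > Bombus pascuorum

Σp_pascᵢ² = 0.20² + 0.53² + 0.06² + 0.19² + 0.02² = 0.0400 + 0.2809 + 0.0036 + 0.0361 + 0.0004 = 0.3610
B_pasc = 1 / 0.3610 = 2.7701
Σp_lapiᵢ² = 0.29² + 0.08² + 0.02² + 0.39² + 0.22² = 0.0841 + 0.0064 + 0.0004 + 0.1521 + 0.0484 = 0.2914
B_lapi = 1 / 0.2914 = 3.4317
Σp_hortᵢ² = 0.10² + 0.24² + 0.28² + 0.19² + 0.19² = 0.0100 + 0.0576 + 0.0784 + 0.0361 + 0.0361 = 0.2182
B_hort = 1 / 0.2182 = 4.5830
Ranking by B (broadest → narrowest): Bombus hortorum (4.58) > Bombus lapidarius (3.43) > Bombus pascuorum (2.77)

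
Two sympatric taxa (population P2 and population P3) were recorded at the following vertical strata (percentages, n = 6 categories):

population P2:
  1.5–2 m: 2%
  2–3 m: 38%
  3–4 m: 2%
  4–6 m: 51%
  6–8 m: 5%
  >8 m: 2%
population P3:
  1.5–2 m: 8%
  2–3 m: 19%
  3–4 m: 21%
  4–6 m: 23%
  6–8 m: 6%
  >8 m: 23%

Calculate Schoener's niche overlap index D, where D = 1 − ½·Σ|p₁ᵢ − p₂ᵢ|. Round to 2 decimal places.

Convert percentages to proportions (divide by 100).
Σ|p₁ᵢ − p₂ᵢ| = 0.06 + 0.19 + 0.19 + 0.28 + 0.01 + 0.21 = 0.94
D = 1 − ½ × 0.94 = 1 − 0.470 = 0.5300

0.53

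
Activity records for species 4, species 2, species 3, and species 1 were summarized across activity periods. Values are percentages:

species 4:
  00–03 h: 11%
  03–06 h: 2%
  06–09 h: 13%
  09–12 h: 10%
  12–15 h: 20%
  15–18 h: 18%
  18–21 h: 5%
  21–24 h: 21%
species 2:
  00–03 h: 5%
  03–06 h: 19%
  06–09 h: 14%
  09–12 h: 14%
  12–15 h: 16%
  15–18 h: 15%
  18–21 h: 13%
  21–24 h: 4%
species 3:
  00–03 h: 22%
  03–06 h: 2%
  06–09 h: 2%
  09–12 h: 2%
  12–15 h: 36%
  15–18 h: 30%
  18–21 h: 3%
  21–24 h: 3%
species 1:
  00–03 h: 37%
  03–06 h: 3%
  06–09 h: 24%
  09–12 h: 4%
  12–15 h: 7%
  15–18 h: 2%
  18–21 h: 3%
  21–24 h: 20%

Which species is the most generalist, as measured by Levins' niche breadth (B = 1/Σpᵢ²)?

species 2

Convert percentages to proportions (divide by 100).
Σp_4ᵢ² = 0.11² + 0.02² + 0.13² + 0.10² + 0.20² + 0.18² + 0.05² + 0.21² = 0.0121 + 0.0004 + 0.0169 + 0.0100 + 0.0400 + 0.0324 + 0.0025 + 0.0441 = 0.1584
B_4 = 1 / 0.1584 = 6.3131
Σp_2ᵢ² = 0.05² + 0.19² + 0.14² + 0.14² + 0.16² + 0.15² + 0.13² + 0.04² = 0.0025 + 0.0361 + 0.0196 + 0.0196 + 0.0256 + 0.0225 + 0.0169 + 0.0016 = 0.1444
B_2 = 1 / 0.1444 = 6.9252
Σp_3ᵢ² = 0.22² + 0.02² + 0.02² + 0.02² + 0.36² + 0.30² + 0.03² + 0.03² = 0.0484 + 0.0004 + 0.0004 + 0.0004 + 0.1296 + 0.0900 + 0.0009 + 0.0009 = 0.2710
B_3 = 1 / 0.2710 = 3.6900
Σp_1ᵢ² = 0.37² + 0.03² + 0.24² + 0.04² + 0.07² + 0.02² + 0.03² + 0.20² = 0.1369 + 0.0009 + 0.0576 + 0.0016 + 0.0049 + 0.0004 + 0.0009 + 0.0400 = 0.2432
B_1 = 1 / 0.2432 = 4.1118
Highest B → broadest niche (most generalist): species 2 (B = 6.93).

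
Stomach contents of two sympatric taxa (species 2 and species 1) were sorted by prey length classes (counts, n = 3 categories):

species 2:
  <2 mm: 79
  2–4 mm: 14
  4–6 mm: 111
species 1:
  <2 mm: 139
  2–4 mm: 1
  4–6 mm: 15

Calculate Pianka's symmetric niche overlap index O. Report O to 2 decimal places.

Proportions for species 2 (n=204): 79/204=0.3873, 14/204=0.0686, 111/204=0.5441
Proportions for species 1 (n=155): 139/155=0.8968, 1/155=0.0065, 15/155=0.0968
Σ p₁ᵢp₂ᵢ = 0.347331 + 0.000446 + 0.052669 = 0.400446
Σp_1ᵢ² = 0.3873² + 0.0686² + 0.5441² = 0.150001 + 0.004706 + 0.296045 = 0.450752
Σp_2ᵢ² = 0.8968² + 0.0065² + 0.0968² = 0.804250 + 0.000042 + 0.009370 = 0.813662
O = 0.400446 / √(0.450752 × 0.813662) = 0.400446 / 0.6056069 = 0.6612

0.66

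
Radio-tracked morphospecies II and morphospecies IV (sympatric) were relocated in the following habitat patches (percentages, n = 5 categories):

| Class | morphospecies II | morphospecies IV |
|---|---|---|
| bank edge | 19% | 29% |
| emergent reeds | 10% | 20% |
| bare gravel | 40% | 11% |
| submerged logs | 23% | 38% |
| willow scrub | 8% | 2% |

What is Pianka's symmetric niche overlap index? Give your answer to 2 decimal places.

0.76

Convert percentages to proportions (divide by 100).
Σ p₁ᵢp₂ᵢ = 0.0551 + 0.0200 + 0.0440 + 0.0874 + 0.0016 = 0.2081
Σp_1ᵢ² = 0.19² + 0.10² + 0.40² + 0.23² + 0.08² = 0.0361 + 0.0100 + 0.1600 + 0.0529 + 0.0064 = 0.2654
Σp_2ᵢ² = 0.29² + 0.20² + 0.11² + 0.38² + 0.02² = 0.0841 + 0.0400 + 0.0121 + 0.1444 + 0.0004 = 0.2810
O = 0.2081 / √(0.2654 × 0.2810) = 0.2081 / 0.27309 = 0.7620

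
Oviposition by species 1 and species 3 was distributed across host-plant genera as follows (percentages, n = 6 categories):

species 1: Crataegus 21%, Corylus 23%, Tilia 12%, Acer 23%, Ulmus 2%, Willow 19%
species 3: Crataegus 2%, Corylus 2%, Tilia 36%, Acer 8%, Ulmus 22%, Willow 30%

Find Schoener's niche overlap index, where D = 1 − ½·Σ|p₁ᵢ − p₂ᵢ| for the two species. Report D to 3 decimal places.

0.450

Convert percentages to proportions (divide by 100).
Σ|p₁ᵢ − p₂ᵢ| = 0.19 + 0.21 + 0.24 + 0.15 + 0.20 + 0.11 = 1.10
D = 1 − ½ × 1.10 = 1 − 0.550 = 0.45000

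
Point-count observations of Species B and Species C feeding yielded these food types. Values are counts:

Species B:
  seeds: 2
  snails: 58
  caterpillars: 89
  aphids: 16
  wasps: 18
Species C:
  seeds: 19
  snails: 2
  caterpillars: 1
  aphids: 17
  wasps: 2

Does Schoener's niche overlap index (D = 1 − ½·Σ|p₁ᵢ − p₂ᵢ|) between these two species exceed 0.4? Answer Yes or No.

Proportions for Species B (n=183): 2/183=0.0109, 58/183=0.3169, 89/183=0.4863, 16/183=0.0874, 18/183=0.0984
Proportions for Species C (n=41): 19/41=0.4634, 2/41=0.0488, 1/41=0.0244, 17/41=0.4146, 2/41=0.0488
Σ|p₁ᵢ − p₂ᵢ| = 0.4525 + 0.2681 + 0.4619 + 0.3272 + 0.0496 = 1.5593
D = 1 − ½ × 1.5593 = 1 − 0.77965 = 0.22035
D = 0.22035 < 0.4 → No.

No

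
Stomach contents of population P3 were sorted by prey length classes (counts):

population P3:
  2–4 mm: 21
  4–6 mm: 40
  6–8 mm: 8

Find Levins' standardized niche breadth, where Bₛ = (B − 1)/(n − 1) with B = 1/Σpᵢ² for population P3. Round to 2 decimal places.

Proportions for population P3 (n=69): 21/69=0.3043, 40/69=0.5797, 8/69=0.1159
Σpᵢ² = 0.3043² + 0.5797² + 0.1159² = 0.092598 + 0.336052 + 0.013433 = 0.442083
B = 1 / 0.442083 = 2.2620
Bₛ = (B − 1)/(n − 1) = (2.2620 − 1)/(3 − 1) = 1.2620/2 = 0.6310

0.63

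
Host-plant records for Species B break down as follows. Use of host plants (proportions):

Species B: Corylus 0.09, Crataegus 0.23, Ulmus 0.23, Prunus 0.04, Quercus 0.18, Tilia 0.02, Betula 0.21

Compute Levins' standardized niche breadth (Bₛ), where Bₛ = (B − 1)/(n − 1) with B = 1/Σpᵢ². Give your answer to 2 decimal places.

Σpᵢ² = 0.09² + 0.23² + 0.23² + 0.04² + 0.18² + 0.02² + 0.21² = 0.0081 + 0.0529 + 0.0529 + 0.0016 + 0.0324 + 0.0004 + 0.0441 = 0.1924
B = 1 / 0.1924 = 5.1975
Bₛ = (B − 1)/(n − 1) = (5.1975 − 1)/(7 − 1) = 4.1975/6 = 0.6996

0.70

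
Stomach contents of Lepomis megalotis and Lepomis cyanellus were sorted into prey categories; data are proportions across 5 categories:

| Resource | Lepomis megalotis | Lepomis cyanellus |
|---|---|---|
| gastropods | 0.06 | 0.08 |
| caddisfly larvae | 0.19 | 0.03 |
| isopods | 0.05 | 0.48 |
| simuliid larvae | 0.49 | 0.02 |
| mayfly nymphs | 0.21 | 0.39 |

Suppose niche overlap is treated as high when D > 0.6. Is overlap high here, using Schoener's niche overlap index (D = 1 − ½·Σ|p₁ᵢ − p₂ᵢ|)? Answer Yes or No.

No

Σ|p₁ᵢ − p₂ᵢ| = 0.02 + 0.16 + 0.43 + 0.47 + 0.18 = 1.26
D = 1 − ½ × 1.26 = 1 − 0.630 = 0.3700
D = 0.3700 < 0.6 → No.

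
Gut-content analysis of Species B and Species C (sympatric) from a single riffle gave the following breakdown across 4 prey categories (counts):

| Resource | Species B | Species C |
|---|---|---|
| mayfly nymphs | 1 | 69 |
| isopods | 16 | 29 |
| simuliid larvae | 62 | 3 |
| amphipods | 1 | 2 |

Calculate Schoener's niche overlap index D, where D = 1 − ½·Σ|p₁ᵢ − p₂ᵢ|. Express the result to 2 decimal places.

0.25

Proportions for Species B (n=80): 1/80=0.0125, 16/80=0.2000, 62/80=0.7750, 1/80=0.0125
Proportions for Species C (n=103): 69/103=0.6699, 29/103=0.2816, 3/103=0.0291, 2/103=0.0194
Σ|p₁ᵢ − p₂ᵢ| = 0.6574 + 0.0816 + 0.7459 + 0.0069 = 1.4918
D = 1 − ½ × 1.4918 = 1 − 0.74590 = 0.25410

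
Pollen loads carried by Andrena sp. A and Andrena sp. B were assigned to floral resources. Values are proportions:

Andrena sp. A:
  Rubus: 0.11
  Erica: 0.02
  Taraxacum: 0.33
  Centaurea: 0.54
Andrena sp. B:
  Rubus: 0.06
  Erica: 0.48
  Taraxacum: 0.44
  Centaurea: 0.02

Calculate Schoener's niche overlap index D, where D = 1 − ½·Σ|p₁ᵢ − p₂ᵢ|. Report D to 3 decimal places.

Σ|p₁ᵢ − p₂ᵢ| = 0.05 + 0.46 + 0.11 + 0.52 = 1.14
D = 1 − ½ × 1.14 = 1 − 0.570 = 0.43000

0.430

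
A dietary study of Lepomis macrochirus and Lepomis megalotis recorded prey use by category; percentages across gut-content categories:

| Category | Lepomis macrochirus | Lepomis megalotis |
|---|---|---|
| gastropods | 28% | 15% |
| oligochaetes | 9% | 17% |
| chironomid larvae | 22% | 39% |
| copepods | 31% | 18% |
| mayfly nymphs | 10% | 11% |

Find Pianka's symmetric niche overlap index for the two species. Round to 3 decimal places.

Convert percentages to proportions (divide by 100).
Σ p₁ᵢp₂ᵢ = 0.0420 + 0.0153 + 0.0858 + 0.0558 + 0.0110 = 0.2099
Σp_1ᵢ² = 0.28² + 0.09² + 0.22² + 0.31² + 0.10² = 0.0784 + 0.0081 + 0.0484 + 0.0961 + 0.0100 = 0.2410
Σp_2ᵢ² = 0.15² + 0.17² + 0.39² + 0.18² + 0.11² = 0.0225 + 0.0289 + 0.1521 + 0.0324 + 0.0121 = 0.2480
O = 0.2099 / √(0.2410 × 0.2480) = 0.2099 / 0.244475 = 0.85857

0.859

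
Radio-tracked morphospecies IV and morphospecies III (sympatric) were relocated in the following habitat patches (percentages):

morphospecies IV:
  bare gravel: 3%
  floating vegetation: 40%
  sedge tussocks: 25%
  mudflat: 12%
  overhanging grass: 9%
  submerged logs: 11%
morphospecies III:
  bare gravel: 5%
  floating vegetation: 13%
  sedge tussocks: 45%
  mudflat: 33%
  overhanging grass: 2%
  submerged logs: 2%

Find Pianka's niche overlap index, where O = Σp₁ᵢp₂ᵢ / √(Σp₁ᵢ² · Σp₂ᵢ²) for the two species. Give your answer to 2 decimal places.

0.72

Convert percentages to proportions (divide by 100).
Σ p₁ᵢp₂ᵢ = 0.0015 + 0.0520 + 0.1125 + 0.0396 + 0.0018 + 0.0022 = 0.2096
Σp_1ᵢ² = 0.03² + 0.40² + 0.25² + 0.12² + 0.09² + 0.11² = 0.0009 + 0.1600 + 0.0625 + 0.0144 + 0.0081 + 0.0121 = 0.2580
Σp_2ᵢ² = 0.05² + 0.13² + 0.45² + 0.33² + 0.02² + 0.02² = 0.0025 + 0.0169 + 0.2025 + 0.1089 + 0.0004 + 0.0004 = 0.3316
O = 0.2096 / √(0.2580 × 0.3316) = 0.2096 / 0.29249 = 0.7166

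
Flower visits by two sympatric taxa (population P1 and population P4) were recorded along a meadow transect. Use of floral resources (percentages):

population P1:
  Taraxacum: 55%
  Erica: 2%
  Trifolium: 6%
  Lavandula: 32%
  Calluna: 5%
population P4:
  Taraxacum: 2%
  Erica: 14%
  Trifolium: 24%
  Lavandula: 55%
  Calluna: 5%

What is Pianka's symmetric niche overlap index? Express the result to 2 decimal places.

Convert percentages to proportions (divide by 100).
Σ p₁ᵢp₂ᵢ = 0.0110 + 0.0028 + 0.0144 + 0.1760 + 0.0025 = 0.2067
Σp_1ᵢ² = 0.55² + 0.02² + 0.06² + 0.32² + 0.05² = 0.3025 + 0.0004 + 0.0036 + 0.1024 + 0.0025 = 0.4114
Σp_2ᵢ² = 0.02² + 0.14² + 0.24² + 0.55² + 0.05² = 0.0004 + 0.0196 + 0.0576 + 0.3025 + 0.0025 = 0.3826
O = 0.2067 / √(0.4114 × 0.3826) = 0.2067 / 0.39674 = 0.5210

0.52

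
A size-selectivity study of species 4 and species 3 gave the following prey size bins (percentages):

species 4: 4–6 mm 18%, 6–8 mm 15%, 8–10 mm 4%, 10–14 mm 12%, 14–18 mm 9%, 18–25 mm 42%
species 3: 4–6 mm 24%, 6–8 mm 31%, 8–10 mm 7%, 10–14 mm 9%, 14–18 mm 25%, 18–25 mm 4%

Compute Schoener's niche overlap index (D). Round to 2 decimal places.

Convert percentages to proportions (divide by 100).
Σ|p₁ᵢ − p₂ᵢ| = 0.06 + 0.16 + 0.03 + 0.03 + 0.16 + 0.38 = 0.82
D = 1 − ½ × 0.82 = 1 − 0.410 = 0.5900

0.59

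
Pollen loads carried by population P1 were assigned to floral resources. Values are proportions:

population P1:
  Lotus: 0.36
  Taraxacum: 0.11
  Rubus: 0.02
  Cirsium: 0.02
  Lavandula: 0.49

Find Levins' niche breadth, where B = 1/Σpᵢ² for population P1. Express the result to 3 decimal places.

2.614

Σpᵢ² = 0.36² + 0.11² + 0.02² + 0.02² + 0.49² = 0.1296 + 0.0121 + 0.0004 + 0.0004 + 0.2401 = 0.3826
B = 1 / 0.3826 = 2.61370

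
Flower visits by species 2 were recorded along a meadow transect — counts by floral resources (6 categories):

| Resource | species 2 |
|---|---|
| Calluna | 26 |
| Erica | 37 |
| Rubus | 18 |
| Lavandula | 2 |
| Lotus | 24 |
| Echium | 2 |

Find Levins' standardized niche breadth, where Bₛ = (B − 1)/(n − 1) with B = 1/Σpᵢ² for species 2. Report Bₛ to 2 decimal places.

0.60

Proportions for species 2 (n=109): 26/109=0.2385, 37/109=0.3394, 18/109=0.1651, 2/109=0.0183, 24/109=0.2202, 2/109=0.0183
Σpᵢ² = 0.2385² + 0.3394² + 0.1651² + 0.0183² + 0.2202² + 0.0183² = 0.056882 + 0.115192 + 0.027258 + 0.000335 + 0.048488 + 0.000335 = 0.248490
B = 1 / 0.248490 = 4.0243
Bₛ = (B − 1)/(n − 1) = (4.0243 − 1)/(6 − 1) = 3.0243/5 = 0.6049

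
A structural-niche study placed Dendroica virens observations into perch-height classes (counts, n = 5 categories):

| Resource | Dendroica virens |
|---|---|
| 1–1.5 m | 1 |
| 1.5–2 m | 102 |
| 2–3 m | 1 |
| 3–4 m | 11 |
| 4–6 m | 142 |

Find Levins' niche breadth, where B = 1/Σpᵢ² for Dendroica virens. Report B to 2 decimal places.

Proportions for Dendroica virens (n=257): 1/257=0.0039, 102/257=0.3969, 1/257=0.0039, 11/257=0.0428, 142/257=0.5525
Σpᵢ² = 0.0039² + 0.3969² + 0.0039² + 0.0428² + 0.5525² = 0.000015 + 0.157530 + 0.000015 + 0.001832 + 0.305256 = 0.464648
B = 1 / 0.464648 = 2.1522

2.15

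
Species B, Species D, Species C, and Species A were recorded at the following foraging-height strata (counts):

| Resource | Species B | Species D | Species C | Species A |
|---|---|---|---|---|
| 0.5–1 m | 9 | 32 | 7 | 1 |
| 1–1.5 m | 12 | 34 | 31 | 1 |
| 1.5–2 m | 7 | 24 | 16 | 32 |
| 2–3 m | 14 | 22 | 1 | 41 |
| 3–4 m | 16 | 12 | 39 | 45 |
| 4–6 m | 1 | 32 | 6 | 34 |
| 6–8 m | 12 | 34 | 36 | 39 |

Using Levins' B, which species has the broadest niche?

Proportions for Species B (n=71): 9/71=0.1268, 12/71=0.1690, 7/71=0.0986, 14/71=0.1972, 16/71=0.2254, 1/71=0.0141, 12/71=0.1690
Proportions for Species D (n=190): 32/190=0.1684, 34/190=0.1789, 24/190=0.1263, 22/190=0.1158, 12/190=0.0632, 32/190=0.1684, 34/190=0.1789
Proportions for Species C (n=136): 7/136=0.0515, 31/136=0.2279, 16/136=0.1176, 1/136=0.0074, 39/136=0.2868, 6/136=0.0441, 36/136=0.2647
Proportions for Species A (n=193): 1/193=0.0052, 1/193=0.0052, 32/193=0.1658, 41/193=0.2124, 45/193=0.2332, 34/193=0.1762, 39/193=0.2021
Σp_Bᵢ² = 0.1268² + 0.1690² + 0.0986² + 0.1972² + 0.2254² + 0.0141² + 0.1690² = 0.016078 + 0.028561 + 0.009722 + 0.038888 + 0.050805 + 0.000199 + 0.028561 = 0.172814
B_B = 1 / 0.172814 = 5.7866
Σp_Dᵢ² = 0.1684² + 0.1789² + 0.1263² + 0.1158² + 0.0632² + 0.1684² + 0.1789² = 0.028359 + 0.032005 + 0.015952 + 0.013410 + 0.003994 + 0.028359 + 0.032005 = 0.154084
B_D = 1 / 0.154084 = 6.4900
Σp_Cᵢ² = 0.0515² + 0.2279² + 0.1176² + 0.0074² + 0.2868² + 0.0441² + 0.2647² = 0.002652 + 0.051938 + 0.013830 + 0.000055 + 0.082254 + 0.001945 + 0.070066 = 0.222740
B_C = 1 / 0.222740 = 4.4895
Σp_Aᵢ² = 0.0052² + 0.0052² + 0.1658² + 0.2124² + 0.2332² + 0.1762² + 0.2021² = 0.000027 + 0.000027 + 0.027490 + 0.045114 + 0.054382 + 0.031046 + 0.040844 = 0.198930
B_A = 1 / 0.198930 = 5.0269
Highest B → broadest niche (most generalist): Species D (B = 6.49).

Species D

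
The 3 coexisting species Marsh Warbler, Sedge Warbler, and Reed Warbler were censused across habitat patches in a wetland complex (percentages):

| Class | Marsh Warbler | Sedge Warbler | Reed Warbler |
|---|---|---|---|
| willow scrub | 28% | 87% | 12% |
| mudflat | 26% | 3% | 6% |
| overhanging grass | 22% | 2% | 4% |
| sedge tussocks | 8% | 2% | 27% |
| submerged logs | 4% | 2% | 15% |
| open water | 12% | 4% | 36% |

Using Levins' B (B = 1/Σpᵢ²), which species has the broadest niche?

Marsh Warbler

Convert percentages to proportions (divide by 100).
Σp_Marsᵢ² = 0.28² + 0.26² + 0.22² + 0.08² + 0.04² + 0.12² = 0.0784 + 0.0676 + 0.0484 + 0.0064 + 0.0016 + 0.0144 = 0.2168
B_Mars = 1 / 0.2168 = 4.6125
Σp_Sedgᵢ² = 0.87² + 0.03² + 0.02² + 0.02² + 0.02² + 0.04² = 0.7569 + 0.0009 + 0.0004 + 0.0004 + 0.0004 + 0.0016 = 0.7606
B_Sedg = 1 / 0.7606 = 1.3148
Σp_Reedᵢ² = 0.12² + 0.06² + 0.04² + 0.27² + 0.15² + 0.36² = 0.0144 + 0.0036 + 0.0016 + 0.0729 + 0.0225 + 0.1296 = 0.2446
B_Reed = 1 / 0.2446 = 4.0883
Highest B → broadest niche (most generalist): Marsh Warbler (B = 4.61).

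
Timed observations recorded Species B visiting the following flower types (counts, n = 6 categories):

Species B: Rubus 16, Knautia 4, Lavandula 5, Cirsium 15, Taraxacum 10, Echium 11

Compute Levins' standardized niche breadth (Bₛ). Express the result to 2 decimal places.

0.80

Proportions for Species B (n=61): 16/61=0.2623, 4/61=0.0656, 5/61=0.0820, 15/61=0.2459, 10/61=0.1639, 11/61=0.1803
Σpᵢ² = 0.2623² + 0.0656² + 0.0820² + 0.2459² + 0.1639² + 0.1803² = 0.068801 + 0.004303 + 0.006724 + 0.060467 + 0.026863 + 0.032508 = 0.199666
B = 1 / 0.199666 = 5.0084
Bₛ = (B − 1)/(n − 1) = (5.0084 − 1)/(6 − 1) = 4.0084/5 = 0.8017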